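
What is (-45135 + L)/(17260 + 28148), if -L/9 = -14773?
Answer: 14637/7568 ≈ 1.9341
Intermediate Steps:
L = 132957 (L = -9*(-14773) = 132957)
(-45135 + L)/(17260 + 28148) = (-45135 + 132957)/(17260 + 28148) = 87822/45408 = 87822*(1/45408) = 14637/7568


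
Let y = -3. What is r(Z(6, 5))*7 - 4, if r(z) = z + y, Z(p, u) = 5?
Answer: 10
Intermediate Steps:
r(z) = -3 + z (r(z) = z - 3 = -3 + z)
r(Z(6, 5))*7 - 4 = (-3 + 5)*7 - 4 = 2*7 - 4 = 14 - 4 = 10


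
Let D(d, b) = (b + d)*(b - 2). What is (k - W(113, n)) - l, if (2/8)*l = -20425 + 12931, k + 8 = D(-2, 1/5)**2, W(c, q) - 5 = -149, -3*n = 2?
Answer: 18826561/625 ≈ 30123.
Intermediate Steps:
n = -2/3 (n = -1/3*2 = -2/3 ≈ -0.66667)
W(c, q) = -144 (W(c, q) = 5 - 149 = -144)
D(d, b) = (-2 + b)*(b + d) (D(d, b) = (b + d)*(-2 + b) = (-2 + b)*(b + d))
k = 1561/625 (k = -8 + ((1/5)**2 - 2/5 - 2*(-2) + (1/5)*(-2))**2 = -8 + ((1*(1/5))**2 - 2/5 + 4 + (1*(1/5))*(-2))**2 = -8 + ((1/5)**2 - 2*1/5 + 4 + (1/5)*(-2))**2 = -8 + (1/25 - 2/5 + 4 - 2/5)**2 = -8 + (81/25)**2 = -8 + 6561/625 = 1561/625 ≈ 2.4976)
l = -29976 (l = 4*(-20425 + 12931) = 4*(-7494) = -29976)
(k - W(113, n)) - l = (1561/625 - 1*(-144)) - 1*(-29976) = (1561/625 + 144) + 29976 = 91561/625 + 29976 = 18826561/625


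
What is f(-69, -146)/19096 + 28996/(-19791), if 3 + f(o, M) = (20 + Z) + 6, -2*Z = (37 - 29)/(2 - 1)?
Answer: -553331587/377928936 ≈ -1.4641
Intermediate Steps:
Z = -4 (Z = -(37 - 29)/(2*(2 - 1)) = -4/1 = -4 ≈ -4.0000)
f(o, M) = 19 (f(o, M) = -3 + ((20 - 4) + 6) = -3 + (16 + 6) = -3 + 22 = 19)
f(-69, -146)/19096 + 28996/(-19791) = 19/19096 + 28996/(-19791) = 19*(1/19096) + 28996*(-1/19791) = 19/19096 - 28996/19791 = -553331587/377928936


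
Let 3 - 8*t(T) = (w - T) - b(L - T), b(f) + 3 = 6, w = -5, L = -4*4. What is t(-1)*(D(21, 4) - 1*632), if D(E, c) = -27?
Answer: -3295/4 ≈ -823.75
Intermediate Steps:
L = -16
b(f) = 3 (b(f) = -3 + 6 = 3)
t(T) = 11/8 + T/8 (t(T) = 3/8 - ((-5 - T) - 1*3)/8 = 3/8 - ((-5 - T) - 3)/8 = 3/8 - (-8 - T)/8 = 3/8 + (1 + T/8) = 11/8 + T/8)
t(-1)*(D(21, 4) - 1*632) = (11/8 + (⅛)*(-1))*(-27 - 1*632) = (11/8 - ⅛)*(-27 - 632) = (5/4)*(-659) = -3295/4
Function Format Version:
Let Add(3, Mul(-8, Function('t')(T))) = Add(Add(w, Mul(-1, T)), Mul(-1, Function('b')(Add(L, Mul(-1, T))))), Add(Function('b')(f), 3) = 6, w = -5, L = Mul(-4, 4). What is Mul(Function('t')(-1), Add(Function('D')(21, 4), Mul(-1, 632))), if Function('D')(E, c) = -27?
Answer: Rational(-3295, 4) ≈ -823.75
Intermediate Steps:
L = -16
Function('b')(f) = 3 (Function('b')(f) = Add(-3, 6) = 3)
Function('t')(T) = Add(Rational(11, 8), Mul(Rational(1, 8), T)) (Function('t')(T) = Add(Rational(3, 8), Mul(Rational(-1, 8), Add(Add(-5, Mul(-1, T)), Mul(-1, 3)))) = Add(Rational(3, 8), Mul(Rational(-1, 8), Add(Add(-5, Mul(-1, T)), -3))) = Add(Rational(3, 8), Mul(Rational(-1, 8), Add(-8, Mul(-1, T)))) = Add(Rational(3, 8), Add(1, Mul(Rational(1, 8), T))) = Add(Rational(11, 8), Mul(Rational(1, 8), T)))
Mul(Function('t')(-1), Add(Function('D')(21, 4), Mul(-1, 632))) = Mul(Add(Rational(11, 8), Mul(Rational(1, 8), -1)), Add(-27, Mul(-1, 632))) = Mul(Add(Rational(11, 8), Rational(-1, 8)), Add(-27, -632)) = Mul(Rational(5, 4), -659) = Rational(-3295, 4)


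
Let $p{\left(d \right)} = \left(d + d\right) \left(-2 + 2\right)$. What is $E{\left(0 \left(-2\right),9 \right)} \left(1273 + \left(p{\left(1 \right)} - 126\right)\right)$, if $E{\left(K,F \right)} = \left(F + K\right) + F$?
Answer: $20646$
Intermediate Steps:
$p{\left(d \right)} = 0$ ($p{\left(d \right)} = 2 d 0 = 0$)
$E{\left(K,F \right)} = K + 2 F$
$E{\left(0 \left(-2\right),9 \right)} \left(1273 + \left(p{\left(1 \right)} - 126\right)\right) = \left(0 \left(-2\right) + 2 \cdot 9\right) \left(1273 + \left(0 - 126\right)\right) = \left(0 + 18\right) \left(1273 + \left(0 - 126\right)\right) = 18 \left(1273 - 126\right) = 18 \cdot 1147 = 20646$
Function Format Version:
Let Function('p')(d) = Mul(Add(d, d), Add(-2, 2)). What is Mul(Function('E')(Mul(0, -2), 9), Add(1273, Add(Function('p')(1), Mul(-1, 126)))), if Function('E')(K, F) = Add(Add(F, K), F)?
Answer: 20646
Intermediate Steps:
Function('p')(d) = 0 (Function('p')(d) = Mul(Mul(2, d), 0) = 0)
Function('E')(K, F) = Add(K, Mul(2, F))
Mul(Function('E')(Mul(0, -2), 9), Add(1273, Add(Function('p')(1), Mul(-1, 126)))) = Mul(Add(Mul(0, -2), Mul(2, 9)), Add(1273, Add(0, Mul(-1, 126)))) = Mul(Add(0, 18), Add(1273, Add(0, -126))) = Mul(18, Add(1273, -126)) = Mul(18, 1147) = 20646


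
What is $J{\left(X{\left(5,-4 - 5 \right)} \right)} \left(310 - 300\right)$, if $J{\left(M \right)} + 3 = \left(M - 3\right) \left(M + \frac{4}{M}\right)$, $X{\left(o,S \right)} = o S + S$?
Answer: $\frac{277130}{9} \approx 30792.0$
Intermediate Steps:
$X{\left(o,S \right)} = S + S o$ ($X{\left(o,S \right)} = S o + S = S + S o$)
$J{\left(M \right)} = -3 + \left(-3 + M\right) \left(M + \frac{4}{M}\right)$ ($J{\left(M \right)} = -3 + \left(M - 3\right) \left(M + \frac{4}{M}\right) = -3 + \left(-3 + M\right) \left(M + \frac{4}{M}\right)$)
$J{\left(X{\left(5,-4 - 5 \right)} \right)} \left(310 - 300\right) = \left(1 + \left(\left(-4 - 5\right) \left(1 + 5\right)\right)^{2} - \frac{12}{\left(-4 - 5\right) \left(1 + 5\right)} - 3 \left(-4 - 5\right) \left(1 + 5\right)\right) \left(310 - 300\right) = \left(1 + \left(\left(-9\right) 6\right)^{2} - \frac{12}{\left(-9\right) 6} - 3 \left(\left(-9\right) 6\right)\right) 10 = \left(1 + \left(-54\right)^{2} - \frac{12}{-54} - -162\right) 10 = \left(1 + 2916 - - \frac{2}{9} + 162\right) 10 = \left(1 + 2916 + \frac{2}{9} + 162\right) 10 = \frac{27713}{9} \cdot 10 = \frac{277130}{9}$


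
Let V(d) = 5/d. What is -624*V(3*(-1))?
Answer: 1040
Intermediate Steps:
-624*V(3*(-1)) = -3120/(3*(-1)) = -3120/(-3) = -3120*(-1)/3 = -624*(-5/3) = 1040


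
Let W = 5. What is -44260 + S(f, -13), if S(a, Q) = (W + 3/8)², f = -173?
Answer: -2830791/64 ≈ -44231.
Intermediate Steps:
S(a, Q) = 1849/64 (S(a, Q) = (5 + 3/8)² = (43/8)² = 1849/64)
-44260 + S(f, -13) = -44260 + 1849/64 = -2830791/64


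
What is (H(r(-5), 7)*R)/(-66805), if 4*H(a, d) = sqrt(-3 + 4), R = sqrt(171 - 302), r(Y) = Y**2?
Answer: -I*sqrt(131)/267220 ≈ -4.2832e-5*I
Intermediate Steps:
R = I*sqrt(131) (R = sqrt(-131) = I*sqrt(131) ≈ 11.446*I)
H(a, d) = 1/4 (H(a, d) = sqrt(-3 + 4)/4 = sqrt(1)/4 = (1/4)*1 = 1/4)
(H(r(-5), 7)*R)/(-66805) = ((I*sqrt(131))/4)/(-66805) = (I*sqrt(131)/4)*(-1/66805) = -I*sqrt(131)/267220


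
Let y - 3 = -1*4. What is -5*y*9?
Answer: 45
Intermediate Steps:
y = -1 (y = 3 - 1*4 = 3 - 4 = -1)
-5*y*9 = -5*(-1)*9 = 5*9 = 45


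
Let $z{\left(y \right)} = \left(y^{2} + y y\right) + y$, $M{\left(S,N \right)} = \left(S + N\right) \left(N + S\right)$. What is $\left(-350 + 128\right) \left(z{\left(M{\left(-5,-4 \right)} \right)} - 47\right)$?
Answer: $-2920632$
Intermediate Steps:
$M{\left(S,N \right)} = \left(N + S\right)^{2}$ ($M{\left(S,N \right)} = \left(N + S\right) \left(N + S\right) = \left(N + S\right)^{2}$)
$z{\left(y \right)} = y + 2 y^{2}$ ($z{\left(y \right)} = \left(y^{2} + y^{2}\right) + y = 2 y^{2} + y = y + 2 y^{2}$)
$\left(-350 + 128\right) \left(z{\left(M{\left(-5,-4 \right)} \right)} - 47\right) = \left(-350 + 128\right) \left(\left(-4 - 5\right)^{2} \left(1 + 2 \left(-4 - 5\right)^{2}\right) - 47\right) = - 222 \left(\left(-9\right)^{2} \left(1 + 2 \left(-9\right)^{2}\right) - 47\right) = - 222 \left(81 \left(1 + 2 \cdot 81\right) - 47\right) = - 222 \left(81 \left(1 + 162\right) - 47\right) = - 222 \left(81 \cdot 163 - 47\right) = - 222 \left(13203 - 47\right) = \left(-222\right) 13156 = -2920632$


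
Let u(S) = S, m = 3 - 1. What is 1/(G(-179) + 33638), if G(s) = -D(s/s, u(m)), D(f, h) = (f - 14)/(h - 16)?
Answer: 14/470919 ≈ 2.9729e-5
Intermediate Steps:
m = 2
D(f, h) = (-14 + f)/(-16 + h)
G(s) = -13/14 (G(s) = -(-14 + s/s)/(-16 + 2) = -(-14 + 1)/(-14) = -(-1)*(-13)/14 = -1*13/14 = -13/14)
1/(G(-179) + 33638) = 1/(-13/14 + 33638) = 1/(470919/14) = 14/470919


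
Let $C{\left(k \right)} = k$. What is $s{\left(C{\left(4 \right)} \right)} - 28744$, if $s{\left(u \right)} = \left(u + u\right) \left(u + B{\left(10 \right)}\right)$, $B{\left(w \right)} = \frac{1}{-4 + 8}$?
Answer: $-28710$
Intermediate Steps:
$B{\left(w \right)} = \frac{1}{4}$
$s{\left(u \right)} = 2 u \left(\frac{1}{4} + u\right)$ ($s{\left(u \right)} = \left(u + u\right) \left(u + \frac{1}{4}\right) = 2 u \left(\frac{1}{4} + u\right)$)
$s{\left(C{\left(4 \right)} \right)} - 28744 = \frac{1}{2} \cdot 4 \left(1 + 4 \cdot 4\right) - 28744 = \frac{1}{2} \cdot 4 \left(1 + 16\right) - 28744 = \frac{1}{2} \cdot 4 \cdot 17 - 28744 = 34 - 28744 = -28710$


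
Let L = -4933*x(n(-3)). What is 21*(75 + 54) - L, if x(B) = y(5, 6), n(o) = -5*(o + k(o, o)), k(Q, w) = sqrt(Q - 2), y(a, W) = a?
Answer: 27374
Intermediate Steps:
k(Q, w) = sqrt(-2 + Q)
n(o) = -5*o - 5*sqrt(-2 + o) (n(o) = -5*(o + sqrt(-2 + o)) = -5*o - 5*sqrt(-2 + o))
x(B) = 5
L = -24665 (L = -4933*5 = -24665)
21*(75 + 54) - L = 21*(75 + 54) - 1*(-24665) = 21*129 + 24665 = 2709 + 24665 = 27374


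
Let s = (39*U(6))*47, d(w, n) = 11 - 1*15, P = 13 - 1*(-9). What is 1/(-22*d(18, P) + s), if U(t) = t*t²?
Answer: 1/396016 ≈ 2.5252e-6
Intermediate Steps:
U(t) = t³
P = 22 (P = 13 + 9 = 22)
d(w, n) = -4 (d(w, n) = 11 - 15 = -4)
s = 395928 (s = (39*6³)*47 = (39*216)*47 = 8424*47 = 395928)
1/(-22*d(18, P) + s) = 1/(-22*(-4) + 395928) = 1/(88 + 395928) = 1/396016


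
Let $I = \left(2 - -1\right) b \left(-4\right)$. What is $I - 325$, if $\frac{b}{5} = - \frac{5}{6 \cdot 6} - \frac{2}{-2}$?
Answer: $- \frac{1130}{3} \approx -376.67$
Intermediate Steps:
$b = \frac{155}{36}$ ($b = 5 \left(- \frac{5}{6 \cdot 6} - \frac{2}{-2}\right) = 5 \left(- \frac{5}{36} - -1\right) = 5 \left(\left(-5\right) \frac{1}{36} + 1\right) = 5 \left(- \frac{5}{36} + 1\right) = 5 \cdot \frac{31}{36} = \frac{155}{36} \approx 4.3056$)
$I = - \frac{155}{3}$ ($I = \left(2 - -1\right) \frac{155}{36} \left(-4\right) = \left(2 + 1\right) \frac{155}{36} \left(-4\right) = 3 \cdot \frac{155}{36} \left(-4\right) = \frac{155}{12} \left(-4\right) = - \frac{155}{3} \approx -51.667$)
$I - 325 = - \frac{155}{3} - 325 = - \frac{1130}{3}$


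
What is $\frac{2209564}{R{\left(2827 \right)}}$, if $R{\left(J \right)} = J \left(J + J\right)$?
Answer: $\frac{1104782}{7991929} \approx 0.13824$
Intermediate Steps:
$R{\left(J \right)} = 2 J^{2}$ ($R{\left(J \right)} = J 2 J = 2 J^{2}$)
$\frac{2209564}{R{\left(2827 \right)}} = \frac{2209564}{2 \cdot 2827^{2}} = \frac{2209564}{2 \cdot 7991929} = \frac{2209564}{15983858} = 2209564 \cdot \frac{1}{15983858} = \frac{1104782}{7991929}$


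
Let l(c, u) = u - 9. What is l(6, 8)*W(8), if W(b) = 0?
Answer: 0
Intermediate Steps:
l(c, u) = -9 + u
l(6, 8)*W(8) = (-9 + 8)*0 = -1*0 = 0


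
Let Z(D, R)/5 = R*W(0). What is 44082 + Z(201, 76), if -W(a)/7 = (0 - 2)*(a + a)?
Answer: 44082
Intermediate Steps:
W(a) = 28*a (W(a) = -7*(0 - 2)*(a + a) = -(-14)*2*a = -(-28)*a = 28*a)
Z(D, R) = 0 (Z(D, R) = 5*(R*(28*0)) = 5*(R*0) = 5*0 = 0)
44082 + Z(201, 76) = 44082 + 0 = 44082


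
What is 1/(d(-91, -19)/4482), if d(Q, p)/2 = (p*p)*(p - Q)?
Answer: 249/2888 ≈ 0.086219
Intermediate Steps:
d(Q, p) = 2*p²*(p - Q) (d(Q, p) = 2*((p*p)*(p - Q)) = 2*(p²*(p - Q)) = 2*p²*(p - Q))
1/(d(-91, -19)/4482) = 1/((2*(-19)²*(-19 - 1*(-91)))/4482) = 1/((2*361*(-19 + 91))*(1/4482)) = 1/((2*361*72)*(1/4482)) = 1/(51984*(1/4482)) = 1/(2888/249) = 249/2888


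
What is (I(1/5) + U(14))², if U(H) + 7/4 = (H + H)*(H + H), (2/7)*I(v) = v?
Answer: 245204281/400 ≈ 6.1301e+5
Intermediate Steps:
I(v) = 7*v/2
U(H) = -7/4 + 4*H² (U(H) = -7/4 + (H + H)*(H + H) = -7/4 + (2*H)*(2*H) = -7/4 + 4*H²)
(I(1/5) + U(14))² = ((7/2)/5 + (-7/4 + 4*14²))² = ((7/2)*(⅕) + (-7/4 + 4*196))² = (7/10 + (-7/4 + 784))² = (7/10 + 3129/4)² = (15659/20)² = 245204281/400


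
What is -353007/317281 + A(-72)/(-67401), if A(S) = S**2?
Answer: -2826423279/2376117409 ≈ -1.1895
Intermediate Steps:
-353007/317281 + A(-72)/(-67401) = -353007/317281 + (-72)**2/(-67401) = -353007*1/317281 + 5184*(-1/67401) = -353007/317281 - 576/7489 = -2826423279/2376117409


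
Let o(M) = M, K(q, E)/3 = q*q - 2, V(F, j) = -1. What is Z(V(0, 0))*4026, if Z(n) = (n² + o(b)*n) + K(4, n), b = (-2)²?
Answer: 157014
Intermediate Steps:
b = 4
K(q, E) = -6 + 3*q² (K(q, E) = 3*(q*q - 2) = 3*(q² - 2) = 3*(-2 + q²) = -6 + 3*q²)
Z(n) = 42 + n² + 4*n (Z(n) = (n² + 4*n) + (-6 + 3*4²) = (n² + 4*n) + (-6 + 3*16) = (n² + 4*n) + (-6 + 48) = (n² + 4*n) + 42 = 42 + n² + 4*n)
Z(V(0, 0))*4026 = (42 + (-1)² + 4*(-1))*4026 = (42 + 1 - 4)*4026 = 39*4026 = 157014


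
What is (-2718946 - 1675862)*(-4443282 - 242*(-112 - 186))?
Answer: 19210435306128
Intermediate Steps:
(-2718946 - 1675862)*(-4443282 - 242*(-112 - 186)) = -4394808*(-4443282 - 242*(-298)) = -4394808*(-4443282 + 72116) = -4394808*(-4371166) = 19210435306128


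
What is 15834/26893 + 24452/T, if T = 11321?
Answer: 836844350/304455653 ≈ 2.7487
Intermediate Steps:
15834/26893 + 24452/T = 15834/26893 + 24452/11321 = 836844350/304455653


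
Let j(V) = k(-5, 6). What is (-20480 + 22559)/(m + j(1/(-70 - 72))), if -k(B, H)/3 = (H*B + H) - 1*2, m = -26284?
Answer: -2079/26206 ≈ -0.079333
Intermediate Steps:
k(B, H) = 6 - 3*H - 3*B*H (k(B, H) = -3*((H*B + H) - 1*2) = -3*((B*H + H) - 2) = -3*((H + B*H) - 2) = -3*(-2 + H + B*H) = 6 - 3*H - 3*B*H)
j(V) = 78 (j(V) = 6 - 3*6 - 3*(-5)*6 = 6 - 18 + 90 = 78)
(-20480 + 22559)/(m + j(1/(-70 - 72))) = (-20480 + 22559)/(-26284 + 78) = 2079/(-26206) = 2079*(-1/26206) = -2079/26206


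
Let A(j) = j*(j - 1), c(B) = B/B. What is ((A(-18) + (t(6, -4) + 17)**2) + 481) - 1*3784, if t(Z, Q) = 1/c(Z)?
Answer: -2637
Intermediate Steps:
c(B) = 1
A(j) = j*(-1 + j)
t(Z, Q) = 1 (t(Z, Q) = 1/1 = 1)
((A(-18) + (t(6, -4) + 17)**2) + 481) - 1*3784 = ((-18*(-1 - 18) + (1 + 17)**2) + 481) - 1*3784 = ((-18*(-19) + 18**2) + 481) - 3784 = ((342 + 324) + 481) - 3784 = (666 + 481) - 3784 = 1147 - 3784 = -2637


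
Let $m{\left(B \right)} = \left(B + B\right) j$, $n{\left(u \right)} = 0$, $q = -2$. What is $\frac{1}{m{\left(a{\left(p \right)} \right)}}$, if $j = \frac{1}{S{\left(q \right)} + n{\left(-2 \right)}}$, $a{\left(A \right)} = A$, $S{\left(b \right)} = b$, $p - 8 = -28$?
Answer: $\frac{1}{20} \approx 0.05$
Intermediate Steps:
$p = -20$ ($p = 8 - 28 = -20$)
$j = - \frac{1}{2}$ ($j = \frac{1}{-2 + 0} = \frac{1}{-2} = - \frac{1}{2} \approx -0.5$)
$m{\left(B \right)} = - B$ ($m{\left(B \right)} = \left(B + B\right) \left(- \frac{1}{2}\right) = 2 B \left(- \frac{1}{2}\right) = - B$)
$\frac{1}{m{\left(a{\left(p \right)} \right)}} = \frac{1}{\left(-1\right) \left(-20\right)} = \frac{1}{20}$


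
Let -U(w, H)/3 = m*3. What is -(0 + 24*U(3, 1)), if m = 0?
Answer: 0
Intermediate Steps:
U(w, H) = 0 (U(w, H) = -0*3 = -3*0 = 0)
-(0 + 24*U(3, 1)) = -(0 + 24*0) = -(0 + 0) = -1*0 = 0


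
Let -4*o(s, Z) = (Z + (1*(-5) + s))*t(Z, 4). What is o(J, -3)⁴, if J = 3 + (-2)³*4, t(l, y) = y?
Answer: 1874161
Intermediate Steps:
J = -29 (J = 3 - 8*4 = 3 - 32 = -29)
o(s, Z) = 5 - Z - s (o(s, Z) = -(Z + (1*(-5) + s))*4/4 = -(Z + (-5 + s))*4/4 = -(-5 + Z + s)*4/4 = -(-20 + 4*Z + 4*s)/4 = 5 - Z - s)
o(J, -3)⁴ = (5 - 1*(-3) - 1*(-29))⁴ = (5 + 3 + 29)⁴ = 37⁴ = 1874161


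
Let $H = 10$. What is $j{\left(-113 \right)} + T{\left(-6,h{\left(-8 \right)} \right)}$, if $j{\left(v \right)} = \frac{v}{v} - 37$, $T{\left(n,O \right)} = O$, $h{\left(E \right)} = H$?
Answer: $-26$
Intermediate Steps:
$h{\left(E \right)} = 10$
$j{\left(v \right)} = -36$ ($j{\left(v \right)} = 1 + \left(-38 + 1\right) = 1 - 37 = -36$)
$j{\left(-113 \right)} + T{\left(-6,h{\left(-8 \right)} \right)} = -36 + 10 = -26$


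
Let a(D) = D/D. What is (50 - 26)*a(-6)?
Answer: 24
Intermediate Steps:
a(D) = 1
(50 - 26)*a(-6) = (50 - 26)*1 = 24*1 = 24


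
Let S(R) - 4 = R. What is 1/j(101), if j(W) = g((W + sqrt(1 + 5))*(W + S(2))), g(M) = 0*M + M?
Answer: 101/1090865 - sqrt(6)/1090865 ≈ 9.0342e-5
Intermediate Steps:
S(R) = 4 + R
g(M) = M (g(M) = 0 + M = M)
j(W) = (6 + W)*(W + sqrt(6)) (j(W) = (W + sqrt(1 + 5))*(W + (4 + 2)) = (W + sqrt(6))*(W + 6) = (W + sqrt(6))*(6 + W) = (6 + W)*(W + sqrt(6)))
1/j(101) = 1/(101**2 + 6*101 + 6*sqrt(6) + 101*sqrt(6)) = 1/(10201 + 606 + 6*sqrt(6) + 101*sqrt(6)) = 1/(10807 + 107*sqrt(6))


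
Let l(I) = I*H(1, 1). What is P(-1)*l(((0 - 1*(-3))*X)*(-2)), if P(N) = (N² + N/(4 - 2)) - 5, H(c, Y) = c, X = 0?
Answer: 0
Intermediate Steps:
l(I) = I (l(I) = I*1 = I)
P(N) = -5 + N² + N/2 (P(N) = (N² + N/2) - 5 = -5 + N² + N/2)
P(-1)*l(((0 - 1*(-3))*X)*(-2)) = (-5 + (-1)² + (½)*(-1))*(((0 - 1*(-3))*0)*(-2)) = (-5 + 1 - ½)*(((0 + 3)*0)*(-2)) = -9*3*0*(-2)/2 = -0*(-2) = -9/2*0 = 0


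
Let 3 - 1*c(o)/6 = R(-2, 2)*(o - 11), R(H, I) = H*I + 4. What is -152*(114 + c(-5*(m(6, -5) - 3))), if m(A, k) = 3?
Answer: -20064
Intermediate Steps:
R(H, I) = 4 + H*I
c(o) = 18 (c(o) = 18 - 6*(4 - 2*2)*(o - 11) = 18 - 6*(4 - 4)*(-11 + o) = 18 - 0*(-11 + o) = 18 - 6*0 = 18 + 0 = 18)
-152*(114 + c(-5*(m(6, -5) - 3))) = -152*(114 + 18) = -152*132 = -20064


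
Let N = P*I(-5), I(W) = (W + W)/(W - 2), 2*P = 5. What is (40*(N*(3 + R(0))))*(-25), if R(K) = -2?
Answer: -25000/7 ≈ -3571.4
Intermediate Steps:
P = 5/2 (P = (1/2)*5 = 5/2 ≈ 2.5000)
I(W) = 2*W/(-2 + W) (I(W) = (2*W)/(-2 + W) = 2*W/(-2 + W))
N = 25/7 (N = 5*(2*(-5)/(-2 - 5))/2 = 5*(2*(-5)/(-7))/2 = 5*(2*(-5)*(-1/7))/2 = (5/2)*(10/7) = 25/7 ≈ 3.5714)
(40*(N*(3 + R(0))))*(-25) = (40*(25*(3 - 2)/7))*(-25) = (40*((25/7)*1))*(-25) = (40*(25/7))*(-25) = (1000/7)*(-25) = -25000/7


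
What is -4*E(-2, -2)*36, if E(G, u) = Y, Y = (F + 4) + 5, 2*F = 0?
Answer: -1296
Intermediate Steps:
F = 0 (F = (½)*0 = 0)
Y = 9 (Y = (0 + 4) + 5 = 4 + 5 = 9)
E(G, u) = 9
-4*E(-2, -2)*36 = -4*9*36 = -36*36 = -1296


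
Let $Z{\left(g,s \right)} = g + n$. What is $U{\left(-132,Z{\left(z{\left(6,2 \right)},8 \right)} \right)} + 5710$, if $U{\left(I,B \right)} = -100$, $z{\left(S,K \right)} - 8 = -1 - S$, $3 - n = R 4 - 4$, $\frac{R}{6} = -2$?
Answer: $5610$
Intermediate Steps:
$R = -12$ ($R = 6 \left(-2\right) = -12$)
$n = 55$ ($n = 3 - \left(\left(-12\right) 4 - 4\right) = 3 - \left(-48 - 4\right) = 3 - -52 = 3 + 52 = 55$)
$z{\left(S,K \right)} = 7 - S$ ($z{\left(S,K \right)} = 8 - \left(1 + S\right) = 7 - S$)
$Z{\left(g,s \right)} = 55 + g$ ($Z{\left(g,s \right)} = g + 55 = 55 + g$)
$U{\left(-132,Z{\left(z{\left(6,2 \right)},8 \right)} \right)} + 5710 = -100 + 5710 = 5610$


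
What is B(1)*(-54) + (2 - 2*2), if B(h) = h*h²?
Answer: -56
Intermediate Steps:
B(h) = h³
B(1)*(-54) + (2 - 2*2) = 1³*(-54) + (2 - 2*2) = 1*(-54) + (2 - 4) = -54 - 2 = -56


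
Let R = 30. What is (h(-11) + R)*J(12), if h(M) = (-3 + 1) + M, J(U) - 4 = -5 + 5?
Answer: 68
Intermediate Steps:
J(U) = 4 (J(U) = 4 + (-5 + 5) = 4 + 0 = 4)
h(M) = -2 + M
(h(-11) + R)*J(12) = ((-2 - 11) + 30)*4 = (-13 + 30)*4 = 17*4 = 68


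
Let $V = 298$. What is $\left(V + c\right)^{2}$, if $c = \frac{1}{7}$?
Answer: $\frac{4355569}{49} \approx 88889.0$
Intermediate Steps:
$c = \frac{1}{7} \approx 0.14286$
$\left(V + c\right)^{2} = \left(298 + \frac{1}{7}\right)^{2} = \left(\frac{2087}{7}\right)^{2} = \frac{4355569}{49}$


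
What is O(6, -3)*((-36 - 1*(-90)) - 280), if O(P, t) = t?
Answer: 678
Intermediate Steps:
O(6, -3)*((-36 - 1*(-90)) - 280) = -3*((-36 - 1*(-90)) - 280) = -3*((-36 + 90) - 280) = -3*(54 - 280) = -3*(-226) = 678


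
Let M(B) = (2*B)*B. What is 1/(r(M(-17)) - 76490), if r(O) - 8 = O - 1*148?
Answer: -1/76052 ≈ -1.3149e-5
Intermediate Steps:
M(B) = 2*B**2
r(O) = -140 + O (r(O) = 8 + (O - 1*148) = 8 + (O - 148) = 8 + (-148 + O) = -140 + O)
1/(r(M(-17)) - 76490) = 1/((-140 + 2*(-17)**2) - 76490) = 1/((-140 + 2*289) - 76490) = 1/((-140 + 578) - 76490) = 1/(438 - 76490) = 1/(-76052) = -1/76052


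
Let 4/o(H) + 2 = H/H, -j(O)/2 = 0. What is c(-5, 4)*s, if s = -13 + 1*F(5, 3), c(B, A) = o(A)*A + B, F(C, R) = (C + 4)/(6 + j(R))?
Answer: 483/2 ≈ 241.50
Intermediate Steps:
j(O) = 0 (j(O) = -2*0 = 0)
o(H) = -4 (o(H) = 4/(-2 + H/H) = 4/(-2 + 1) = 4/(-1) = 4*(-1) = -4)
F(C, R) = ⅔ + C/6 (F(C, R) = (C + 4)/(6 + 0) = (4 + C)/6 = (4 + C)*(⅙) = ⅔ + C/6)
c(B, A) = B - 4*A (c(B, A) = -4*A + B = B - 4*A)
s = -23/2 (s = -13 + 1*(⅔ + (⅙)*5) = -13 + 1*(⅔ + ⅚) = -13 + 1*(3/2) = -13 + 3/2 = -23/2 ≈ -11.500)
c(-5, 4)*s = (-5 - 4*4)*(-23/2) = (-5 - 16)*(-23/2) = -21*(-23/2) = 483/2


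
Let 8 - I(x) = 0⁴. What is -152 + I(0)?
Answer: -144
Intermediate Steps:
I(x) = 8 (I(x) = 8 - 1*0⁴ = 8 - 1*0 = 8 + 0 = 8)
-152 + I(0) = -152 + 8 = -144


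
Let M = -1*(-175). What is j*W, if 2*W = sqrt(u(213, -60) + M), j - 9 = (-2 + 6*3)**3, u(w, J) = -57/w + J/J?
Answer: 4105*sqrt(885867)/142 ≈ 27209.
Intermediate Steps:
u(w, J) = 1 - 57/w (u(w, J) = -57/w + 1 = 1 - 57/w)
M = 175
j = 4105 (j = 9 + (-2 + 6*3)**3 = 9 + (-2 + 18)**3 = 9 + 16**3 = 9 + 4096 = 4105)
W = sqrt(885867)/142 (W = sqrt((-57 + 213)/213 + 175)/2 = sqrt((1/213)*156 + 175)/2 = sqrt(52/71 + 175)/2 = sqrt(12477/71)/2 = (sqrt(885867)/71)/2 = sqrt(885867)/142 ≈ 6.6282)
j*W = 4105*(sqrt(885867)/142) = 4105*sqrt(885867)/142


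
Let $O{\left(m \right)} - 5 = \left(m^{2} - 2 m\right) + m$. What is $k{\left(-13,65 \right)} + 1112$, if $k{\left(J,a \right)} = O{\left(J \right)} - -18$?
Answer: $1317$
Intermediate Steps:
$O{\left(m \right)} = 5 + m^{2} - m$ ($O{\left(m \right)} = 5 + \left(\left(m^{2} - 2 m\right) + m\right) = 5 + \left(m^{2} - m\right) = 5 + m^{2} - m$)
$k{\left(J,a \right)} = 23 + J^{2} - J$ ($k{\left(J,a \right)} = \left(5 + J^{2} - J\right) - -18 = \left(5 + J^{2} - J\right) + 18 = 23 + J^{2} - J$)
$k{\left(-13,65 \right)} + 1112 = \left(23 + \left(-13\right)^{2} - -13\right) + 1112 = \left(23 + 169 + 13\right) + 1112 = 205 + 1112 = 1317$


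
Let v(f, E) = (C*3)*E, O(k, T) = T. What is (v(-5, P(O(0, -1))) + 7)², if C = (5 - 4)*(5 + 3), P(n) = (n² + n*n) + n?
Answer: 961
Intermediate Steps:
P(n) = n + 2*n² (P(n) = (n² + n²) + n = 2*n² + n = n + 2*n²)
C = 8 (C = 1*8 = 8)
v(f, E) = 24*E (v(f, E) = (8*3)*E = 24*E)
(v(-5, P(O(0, -1))) + 7)² = (24*(-(1 + 2*(-1))) + 7)² = (24*(-(1 - 2)) + 7)² = (24*(-1*(-1)) + 7)² = (24*1 + 7)² = (24 + 7)² = 31² = 961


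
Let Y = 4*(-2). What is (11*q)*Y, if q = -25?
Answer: 2200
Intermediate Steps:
Y = -8
(11*q)*Y = (11*(-25))*(-8) = -275*(-8) = 2200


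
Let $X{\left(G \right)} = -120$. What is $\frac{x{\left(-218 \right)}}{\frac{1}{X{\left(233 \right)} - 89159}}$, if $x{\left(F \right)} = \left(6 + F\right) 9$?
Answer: $170344332$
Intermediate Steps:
$x{\left(F \right)} = 54 + 9 F$
$\frac{x{\left(-218 \right)}}{\frac{1}{X{\left(233 \right)} - 89159}} = \frac{54 + 9 \left(-218\right)}{\frac{1}{-120 - 89159}} = \frac{54 - 1962}{\frac{1}{-89279}} = - \frac{1908}{- \frac{1}{89279}} = \left(-1908\right) \left(-89279\right) = 170344332$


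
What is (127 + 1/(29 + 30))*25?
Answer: 187350/59 ≈ 3175.4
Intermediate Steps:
(127 + 1/(29 + 30))*25 = (127 + 1/59)*25 = (7494/59)*25 = 187350/59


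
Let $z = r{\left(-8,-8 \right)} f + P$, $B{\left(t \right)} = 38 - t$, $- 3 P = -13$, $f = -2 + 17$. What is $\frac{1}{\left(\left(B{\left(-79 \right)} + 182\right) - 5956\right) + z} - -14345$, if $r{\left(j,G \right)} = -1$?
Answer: $\frac{243908032}{17003} \approx 14345.0$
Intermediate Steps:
$f = 15$
$P = \frac{13}{3}$ ($P = \left(- \frac{1}{3}\right) \left(-13\right) = \frac{13}{3} \approx 4.3333$)
$z = - \frac{32}{3}$ ($z = \left(-1\right) 15 + \frac{13}{3} = -15 + \frac{13}{3} = - \frac{32}{3} \approx -10.667$)
$\frac{1}{\left(\left(B{\left(-79 \right)} + 182\right) - 5956\right) + z} - -14345 = \frac{1}{\left(\left(\left(38 - -79\right) + 182\right) - 5956\right) - \frac{32}{3}} - -14345 = \frac{1}{\left(\left(\left(38 + 79\right) + 182\right) - 5956\right) - \frac{32}{3}} + 14345 = \frac{1}{\left(\left(117 + 182\right) - 5956\right) - \frac{32}{3}} + 14345 = \frac{1}{\left(299 - 5956\right) - \frac{32}{3}} + 14345 = \frac{1}{-5657 - \frac{32}{3}} + 14345 = \frac{1}{- \frac{17003}{3}} + 14345 = - \frac{3}{17003} + 14345 = \frac{243908032}{17003}$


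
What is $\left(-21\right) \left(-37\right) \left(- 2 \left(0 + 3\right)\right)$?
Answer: $-4662$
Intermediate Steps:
$\left(-21\right) \left(-37\right) \left(- 2 \left(0 + 3\right)\right) = 777 \left(\left(-2\right) 3\right) = 777 \left(-6\right) = -4662$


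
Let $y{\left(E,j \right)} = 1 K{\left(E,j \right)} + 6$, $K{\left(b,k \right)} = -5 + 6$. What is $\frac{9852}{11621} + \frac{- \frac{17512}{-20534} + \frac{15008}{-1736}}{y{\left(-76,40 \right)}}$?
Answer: $- \frac{6871819492}{25890879119} \approx -0.26541$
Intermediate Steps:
$K{\left(b,k \right)} = 1$
$y{\left(E,j \right)} = 7$ ($y{\left(E,j \right)} = 1 \cdot 1 + 6 = 1 + 6 = 7$)
$\frac{9852}{11621} + \frac{- \frac{17512}{-20534} + \frac{15008}{-1736}}{y{\left(-76,40 \right)}} = \frac{9852}{11621} + \frac{- \frac{17512}{-20534} + \frac{15008}{-1736}}{7} = 9852 \cdot \frac{1}{11621} + \left(\left(-17512\right) \left(- \frac{1}{20534}\right) + 15008 \left(- \frac{1}{1736}\right)\right) \frac{1}{7} = \frac{9852}{11621} + \left(\frac{8756}{10267} - \frac{268}{31}\right) \frac{1}{7} = \frac{9852}{11621} - \frac{2480120}{2227939} = - \frac{6871819492}{25890879119}$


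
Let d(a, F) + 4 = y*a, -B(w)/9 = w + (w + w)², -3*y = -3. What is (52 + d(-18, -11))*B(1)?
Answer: -1350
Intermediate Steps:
y = 1 (y = -⅓*(-3) = 1)
B(w) = -36*w² - 9*w (B(w) = -9*(w + (w + w)²) = -9*(w + (2*w)²) = -9*(w + 4*w²) = -36*w² - 9*w)
d(a, F) = -4 + a (d(a, F) = -4 + 1*a = -4 + a)
(52 + d(-18, -11))*B(1) = (52 + (-4 - 18))*(-9*1*(1 + 4*1)) = (52 - 22)*(-9*1*(1 + 4)) = 30*(-9*1*5) = 30*(-45) = -1350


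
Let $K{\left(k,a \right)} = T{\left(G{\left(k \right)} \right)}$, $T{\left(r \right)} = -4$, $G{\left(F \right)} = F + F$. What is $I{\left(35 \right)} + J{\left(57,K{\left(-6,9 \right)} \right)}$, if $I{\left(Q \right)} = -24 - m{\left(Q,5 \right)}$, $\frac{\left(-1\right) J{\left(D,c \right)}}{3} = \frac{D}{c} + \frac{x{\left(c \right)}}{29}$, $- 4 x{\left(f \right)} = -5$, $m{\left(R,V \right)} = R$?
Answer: $- \frac{475}{29} \approx -16.379$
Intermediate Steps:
$G{\left(F \right)} = 2 F$
$x{\left(f \right)} = \frac{5}{4}$ ($x{\left(f \right)} = \left(- \frac{1}{4}\right) \left(-5\right) = \frac{5}{4}$)
$K{\left(k,a \right)} = -4$
$J{\left(D,c \right)} = - \frac{15}{116} - \frac{3 D}{c}$ ($J{\left(D,c \right)} = - 3 \left(\frac{D}{c} + \frac{5}{4 \cdot 29}\right) = - 3 \left(\frac{D}{c} + \frac{5}{4} \cdot \frac{1}{29}\right) = - 3 \left(\frac{D}{c} + \frac{5}{116}\right) = - 3 \left(\frac{5}{116} + \frac{D}{c}\right) = - \frac{15}{116} - \frac{3 D}{c}$)
$I{\left(Q \right)} = -24 - Q$
$I{\left(35 \right)} + J{\left(57,K{\left(-6,9 \right)} \right)} = \left(-24 - 35\right) - \left(\frac{15}{116} + \frac{171}{-4}\right) = \left(-24 - 35\right) - \left(\frac{15}{116} + 171 \left(- \frac{1}{4}\right)\right) = -59 + \left(- \frac{15}{116} + \frac{171}{4}\right) = -59 + \frac{1236}{29} = - \frac{475}{29}$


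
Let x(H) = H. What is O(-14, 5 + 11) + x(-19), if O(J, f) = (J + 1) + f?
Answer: -16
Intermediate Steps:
O(J, f) = 1 + J + f (O(J, f) = (1 + J) + f = 1 + J + f)
O(-14, 5 + 11) + x(-19) = (1 - 14 + (5 + 11)) - 19 = (1 - 14 + 16) - 19 = 3 - 19 = -16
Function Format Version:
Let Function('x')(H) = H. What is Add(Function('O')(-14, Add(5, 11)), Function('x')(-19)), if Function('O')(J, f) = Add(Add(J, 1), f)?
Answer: -16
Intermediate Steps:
Function('O')(J, f) = Add(1, J, f) (Function('O')(J, f) = Add(Add(1, J), f) = Add(1, J, f))
Add(Function('O')(-14, Add(5, 11)), Function('x')(-19)) = Add(Add(1, -14, Add(5, 11)), -19) = Add(Add(1, -14, 16), -19) = Add(3, -19) = -16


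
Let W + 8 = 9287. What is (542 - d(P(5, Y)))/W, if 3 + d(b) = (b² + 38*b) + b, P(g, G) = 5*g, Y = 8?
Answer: -1055/9279 ≈ -0.11370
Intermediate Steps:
d(b) = -3 + b² + 39*b (d(b) = -3 + ((b² + 38*b) + b) = -3 + (b² + 39*b) = -3 + b² + 39*b)
W = 9279 (W = -8 + 9287 = 9279)
(542 - d(P(5, Y)))/W = (542 - (-3 + (5*5)² + 39*(5*5)))/9279 = (542 - (-3 + 25² + 39*25))*(1/9279) = (542 - (-3 + 625 + 975))*(1/9279) = (542 - 1*1597)*(1/9279) = (542 - 1597)*(1/9279) = -1055*1/9279 = -1055/9279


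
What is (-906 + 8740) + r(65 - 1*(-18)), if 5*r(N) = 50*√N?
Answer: 7834 + 10*√83 ≈ 7925.1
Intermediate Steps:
r(N) = 10*√N (r(N) = (50*√N)/5 = 10*√N)
(-906 + 8740) + r(65 - 1*(-18)) = (-906 + 8740) + 10*√(65 - 1*(-18)) = 7834 + 10*√(65 + 18) = 7834 + 10*√83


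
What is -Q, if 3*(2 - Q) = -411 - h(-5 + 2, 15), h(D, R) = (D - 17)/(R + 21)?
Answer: -3748/27 ≈ -138.81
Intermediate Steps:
h(D, R) = (-17 + D)/(21 + R)
Q = 3748/27 (Q = 2 - (-411 - (-17 + (-5 + 2))/(21 + 15))/3 = 2 - (-411 - (-17 - 3)/36)/3 = 2 - (-411 - (-20)/36)/3 = 2 - (-411 - 1*(-5/9))/3 = 2 - (-411 + 5/9)/3 = 2 - ⅓*(-3694/9) = 2 + 3694/27 = 3748/27 ≈ 138.81)
-Q = -1*3748/27 = -3748/27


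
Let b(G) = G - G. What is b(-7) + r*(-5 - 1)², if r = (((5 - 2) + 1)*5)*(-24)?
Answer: -17280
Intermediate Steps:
b(G) = 0
r = -480 (r = ((3 + 1)*5)*(-24) = (4*5)*(-24) = 20*(-24) = -480)
b(-7) + r*(-5 - 1)² = 0 - 480*(-5 - 1)² = 0 - 480*(-6)² = 0 - 480*36 = 0 - 17280 = -17280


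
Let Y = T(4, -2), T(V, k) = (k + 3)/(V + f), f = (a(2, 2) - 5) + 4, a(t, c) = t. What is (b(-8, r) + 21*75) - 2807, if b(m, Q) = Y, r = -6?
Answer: -6159/5 ≈ -1231.8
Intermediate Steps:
f = 1 (f = (2 - 5) + 4 = -3 + 4 = 1)
T(V, k) = (3 + k)/(1 + V) (T(V, k) = (k + 3)/(V + 1) = (3 + k)/(1 + V))
Y = 1/5 (Y = (3 - 2)/(1 + 4) = 1/5 ≈ 0.20000)
b(m, Q) = 1/5
(b(-8, r) + 21*75) - 2807 = (1/5 + 21*75) - 2807 = (1/5 + 1575) - 2807 = 7876/5 - 2807 = -6159/5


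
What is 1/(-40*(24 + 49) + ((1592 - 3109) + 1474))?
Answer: -1/2963 ≈ -0.00033750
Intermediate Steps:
1/(-40*(24 + 49) + ((1592 - 3109) + 1474)) = 1/(-40*73 + (-1517 + 1474)) = 1/(-2920 - 43) = 1/(-2963) = -1/2963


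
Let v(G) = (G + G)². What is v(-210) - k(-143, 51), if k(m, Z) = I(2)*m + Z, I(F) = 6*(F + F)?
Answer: 179781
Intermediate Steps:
I(F) = 12*F (I(F) = 6*(2*F) = 12*F)
v(G) = 4*G² (v(G) = (2*G)² = 4*G²)
k(m, Z) = Z + 24*m (k(m, Z) = (12*2)*m + Z = 24*m + Z = Z + 24*m)
v(-210) - k(-143, 51) = 4*(-210)² - (51 + 24*(-143)) = 4*44100 - (51 - 3432) = 176400 - 1*(-3381) = 176400 + 3381 = 179781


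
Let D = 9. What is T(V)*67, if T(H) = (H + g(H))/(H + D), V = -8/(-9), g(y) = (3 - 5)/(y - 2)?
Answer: 8107/445 ≈ 18.218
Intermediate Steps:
g(y) = -2/(-2 + y)
V = 8/9 (V = -8*(-⅑) = 8/9 ≈ 0.88889)
T(H) = (H - 2/(-2 + H))/(9 + H) (T(H) = (H - 2/(-2 + H))/(H + 9) = (H - 2/(-2 + H))/(9 + H))
T(V)*67 = ((-2 + 8*(-2 + 8/9)/9)/((-2 + 8/9)*(9 + 8/9)))*67 = ((-2 + (8/9)*(-10/9))/((-10/9)*(89/9)))*67 = -9/10*9/89*(-2 - 80/81)*67 = -9/10*9/89*(-242/81)*67 = (121/445)*67 = 8107/445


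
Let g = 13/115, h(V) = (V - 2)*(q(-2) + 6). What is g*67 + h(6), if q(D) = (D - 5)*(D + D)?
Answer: 16511/115 ≈ 143.57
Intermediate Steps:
q(D) = 2*D*(-5 + D) (q(D) = (-5 + D)*(2*D) = 2*D*(-5 + D))
h(V) = -68 + 34*V (h(V) = (V - 2)*(2*(-2)*(-5 - 2) + 6) = (-2 + V)*(2*(-2)*(-7) + 6) = (-2 + V)*(28 + 6) = (-2 + V)*34 = -68 + 34*V)
g = 13/115 (g = 13*(1/115) = 13/115 ≈ 0.11304)
g*67 + h(6) = (13/115)*67 + (-68 + 34*6) = 871/115 + (-68 + 204) = 871/115 + 136 = 16511/115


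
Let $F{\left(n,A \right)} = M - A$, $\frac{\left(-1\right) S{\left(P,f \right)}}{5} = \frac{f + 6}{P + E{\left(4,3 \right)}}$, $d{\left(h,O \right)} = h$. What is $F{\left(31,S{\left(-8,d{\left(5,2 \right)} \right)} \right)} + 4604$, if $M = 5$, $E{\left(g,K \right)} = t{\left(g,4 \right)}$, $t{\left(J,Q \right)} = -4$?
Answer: $\frac{55253}{12} \approx 4604.4$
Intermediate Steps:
$E{\left(g,K \right)} = -4$
$S{\left(P,f \right)} = - \frac{5 \left(6 + f\right)}{-4 + P}$ ($S{\left(P,f \right)} = - 5 \frac{f + 6}{P - 4} = - 5 \frac{6 + f}{-4 + P} = - \frac{5 \left(6 + f\right)}{-4 + P}$)
$F{\left(n,A \right)} = 5 - A$
$F{\left(31,S{\left(-8,d{\left(5,2 \right)} \right)} \right)} + 4604 = \left(5 - \frac{5 \left(-6 - 5\right)}{-4 - 8}\right) + 4604 = \left(5 - \frac{5 \left(-6 - 5\right)}{-12}\right) + 4604 = \left(5 - 5 \left(- \frac{1}{12}\right) \left(-11\right)\right) + 4604 = \left(5 - \frac{55}{12}\right) + 4604 = \frac{5}{12} + 4604 = \frac{55253}{12}$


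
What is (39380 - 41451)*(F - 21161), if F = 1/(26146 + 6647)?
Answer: 1437134563712/32793 ≈ 4.3824e+7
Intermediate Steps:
F = 1/32793 ≈ 3.0494e-5
(39380 - 41451)*(F - 21161) = (39380 - 41451)*(1/32793 - 21161) = -2071*(-693932672/32793) = 1437134563712/32793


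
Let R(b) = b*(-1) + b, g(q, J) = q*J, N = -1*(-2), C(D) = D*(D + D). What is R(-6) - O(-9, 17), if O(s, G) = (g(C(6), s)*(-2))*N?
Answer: -2592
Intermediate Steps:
C(D) = 2*D² (C(D) = D*(2*D) = 2*D²)
N = 2
g(q, J) = J*q
R(b) = 0 (R(b) = -b + b = 0)
O(s, G) = -288*s (O(s, G) = ((s*(2*6²))*(-2))*2 = ((s*(2*36))*(-2))*2 = ((s*72)*(-2))*2 = ((72*s)*(-2))*2 = -144*s*2 = -288*s)
R(-6) - O(-9, 17) = 0 - (-288)*(-9) = 0 - 1*2592 = 0 - 2592 = -2592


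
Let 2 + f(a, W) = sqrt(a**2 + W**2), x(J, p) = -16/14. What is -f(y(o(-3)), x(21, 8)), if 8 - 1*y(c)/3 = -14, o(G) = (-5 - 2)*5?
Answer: 2 - 2*sqrt(53377)/7 ≈ -64.010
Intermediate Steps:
x(J, p) = -8/7 (x(J, p) = -16*1/14 = -8/7)
o(G) = -35 (o(G) = -7*5 = -35)
y(c) = 66 (y(c) = 24 - 3*(-14) = 24 + 42 = 66)
f(a, W) = -2 + sqrt(W**2 + a**2) (f(a, W) = -2 + sqrt(a**2 + W**2) = -2 + sqrt(W**2 + a**2))
-f(y(o(-3)), x(21, 8)) = -(-2 + sqrt((-8/7)**2 + 66**2)) = -(-2 + sqrt(64/49 + 4356)) = -(-2 + sqrt(213508/49)) = -(-2 + 2*sqrt(53377)/7) = 2 - 2*sqrt(53377)/7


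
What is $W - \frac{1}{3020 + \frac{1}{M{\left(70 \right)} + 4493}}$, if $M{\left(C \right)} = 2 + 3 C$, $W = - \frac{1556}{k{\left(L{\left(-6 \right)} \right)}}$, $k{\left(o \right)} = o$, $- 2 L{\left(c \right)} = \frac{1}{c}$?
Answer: $- \frac{265312338577}{14209101} \approx -18672.0$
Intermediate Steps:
$L{\left(c \right)} = - \frac{1}{2 c}$
$W = -18672$ ($W = - \frac{1556}{\left(- \frac{1}{2}\right) \frac{1}{-6}} = - \frac{1556}{\left(- \frac{1}{2}\right) \left(- \frac{1}{6}\right)} = - 1556 \frac{1}{\frac{1}{12}} = \left(-1556\right) 12 = -18672$)
$W - \frac{1}{3020 + \frac{1}{M{\left(70 \right)} + 4493}} = -18672 - \frac{1}{3020 + \frac{1}{\left(2 + 3 \cdot 70\right) + 4493}} = -18672 - \frac{1}{3020 + \frac{1}{\left(2 + 210\right) + 4493}} = -18672 - \frac{1}{3020 + \frac{1}{212 + 4493}} = -18672 - \frac{1}{3020 + \frac{1}{4705}} = -18672 - \frac{1}{\frac{14209101}{4705}} = -18672 - \frac{4705}{14209101} = - \frac{265312338577}{14209101}$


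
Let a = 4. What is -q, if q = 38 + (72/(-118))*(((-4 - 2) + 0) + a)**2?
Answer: -2098/59 ≈ -35.559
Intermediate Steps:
q = 2098/59 (q = 38 + (72/(-118))*(((-4 - 2) + 0) + 4)**2 = 38 + (72*(-1/118))*((-6 + 0) + 4)**2 = 38 - 36*(-6 + 4)**2/59 = 38 - 36/59*(-2)**2 = 38 - 36/59*4 = 38 - 144/59 = 2098/59 ≈ 35.559)
-q = -1*2098/59 = -2098/59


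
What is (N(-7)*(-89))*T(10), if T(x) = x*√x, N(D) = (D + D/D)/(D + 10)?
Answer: 1780*√10 ≈ 5628.9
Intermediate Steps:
N(D) = (1 + D)/(10 + D) (N(D) = (D + 1)/(10 + D) = (1 + D)/(10 + D))
T(x) = x^(3/2)
(N(-7)*(-89))*T(10) = (((1 - 7)/(10 - 7))*(-89))*10^(3/2) = ((-6/3)*(-89))*(10*√10) = (((⅓)*(-6))*(-89))*(10*√10) = (-2*(-89))*(10*√10) = 178*(10*√10) = 1780*√10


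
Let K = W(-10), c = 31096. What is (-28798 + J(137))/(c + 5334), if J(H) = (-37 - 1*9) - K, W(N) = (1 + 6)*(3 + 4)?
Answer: -28893/36430 ≈ -0.79311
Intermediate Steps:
W(N) = 49 (W(N) = 7*7 = 49)
K = 49
J(H) = -95 (J(H) = (-37 - 1*9) - 1*49 = (-37 - 9) - 49 = -46 - 49 = -95)
(-28798 + J(137))/(c + 5334) = (-28798 - 95)/(31096 + 5334) = -28893/36430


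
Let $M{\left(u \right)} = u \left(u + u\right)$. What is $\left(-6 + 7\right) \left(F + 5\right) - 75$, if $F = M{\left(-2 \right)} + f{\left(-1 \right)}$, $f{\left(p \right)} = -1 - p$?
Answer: $-62$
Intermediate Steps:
$M{\left(u \right)} = 2 u^{2}$ ($M{\left(u \right)} = u 2 u = 2 u^{2}$)
$F = 8$ ($F = 2 \left(-2\right)^{2} - 0 = 2 \cdot 4 + \left(-1 + 1\right) = 8 + 0 = 8$)
$\left(-6 + 7\right) \left(F + 5\right) - 75 = \left(-6 + 7\right) \left(8 + 5\right) - 75 = 1 \cdot 13 - 75 = 13 - 75 = -62$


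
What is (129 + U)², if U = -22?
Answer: 11449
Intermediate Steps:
(129 + U)² = (129 - 22)² = 107² = 11449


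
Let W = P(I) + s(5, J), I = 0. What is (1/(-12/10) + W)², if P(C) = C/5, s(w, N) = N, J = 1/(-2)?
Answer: 16/9 ≈ 1.7778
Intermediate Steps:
J = -½ (J = 1*(-½) = -½ ≈ -0.50000)
P(C) = C/5 (P(C) = C*(⅕) = C/5)
W = -½ (W = (⅕)*0 - ½ = 0 - ½ = -½ ≈ -0.50000)
(1/(-12/10) + W)² = (1/(-12/10) - ½)² = (1/(-12*⅒) - ½)² = (1/(-6/5) - ½)² = (-⅚ - ½)² = (-4/3)² = 16/9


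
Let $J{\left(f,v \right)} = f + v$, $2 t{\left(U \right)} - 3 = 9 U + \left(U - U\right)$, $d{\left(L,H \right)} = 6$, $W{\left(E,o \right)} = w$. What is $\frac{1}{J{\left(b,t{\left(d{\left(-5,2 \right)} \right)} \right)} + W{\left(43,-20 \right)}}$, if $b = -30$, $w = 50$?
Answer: $\frac{2}{97} \approx 0.020619$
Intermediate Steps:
$W{\left(E,o \right)} = 50$
$t{\left(U \right)} = \frac{3}{2} + \frac{9 U}{2}$ ($t{\left(U \right)} = \frac{3}{2} + \frac{9 U + \left(U - U\right)}{2} = \frac{3}{2} + \frac{9 U + 0}{2} = \frac{3}{2} + \frac{9 U}{2}$)
$\frac{1}{J{\left(b,t{\left(d{\left(-5,2 \right)} \right)} \right)} + W{\left(43,-20 \right)}} = \frac{1}{\left(-30 + \left(\frac{3}{2} + \frac{9}{2} \cdot 6\right)\right) + 50} = \frac{1}{\left(-30 + \left(\frac{3}{2} + 27\right)\right) + 50} = \frac{1}{\left(-30 + \frac{57}{2}\right) + 50} = \frac{1}{- \frac{3}{2} + 50} = \frac{1}{\frac{97}{2}} = \frac{2}{97}$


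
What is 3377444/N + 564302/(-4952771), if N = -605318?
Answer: -1219234918240/214142959727 ≈ -5.6936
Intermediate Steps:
3377444/N + 564302/(-4952771) = 3377444/(-605318) + 564302/(-4952771) = 3377444*(-1/605318) + 564302*(-1/4952771) = -241246/43237 - 564302/4952771 = -1219234918240/214142959727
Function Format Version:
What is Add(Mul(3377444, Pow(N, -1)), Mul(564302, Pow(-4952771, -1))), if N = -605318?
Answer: Rational(-1219234918240, 214142959727) ≈ -5.6936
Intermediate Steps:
Add(Mul(3377444, Pow(N, -1)), Mul(564302, Pow(-4952771, -1))) = Add(Mul(3377444, Pow(-605318, -1)), Mul(564302, Pow(-4952771, -1))) = Add(Mul(3377444, Rational(-1, 605318)), Mul(564302, Rational(-1, 4952771))) = Add(Rational(-241246, 43237), Rational(-564302, 4952771)) = Rational(-1219234918240, 214142959727)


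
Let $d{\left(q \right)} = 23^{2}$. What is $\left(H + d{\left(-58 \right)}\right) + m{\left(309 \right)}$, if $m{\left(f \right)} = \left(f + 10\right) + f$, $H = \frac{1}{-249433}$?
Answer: $\frac{288593980}{249433} \approx 1157.0$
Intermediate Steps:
$H = - \frac{1}{249433} \approx -4.0091 \cdot 10^{-6}$
$d{\left(q \right)} = 529$
$m{\left(f \right)} = 10 + 2 f$ ($m{\left(f \right)} = \left(10 + f\right) + f = 10 + 2 f$)
$\left(H + d{\left(-58 \right)}\right) + m{\left(309 \right)} = \left(- \frac{1}{249433} + 529\right) + \left(10 + 2 \cdot 309\right) = \frac{131950056}{249433} + \left(10 + 618\right) = \frac{131950056}{249433} + 628 = \frac{288593980}{249433}$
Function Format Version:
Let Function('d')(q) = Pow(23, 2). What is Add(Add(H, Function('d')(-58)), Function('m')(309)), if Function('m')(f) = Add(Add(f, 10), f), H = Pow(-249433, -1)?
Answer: Rational(288593980, 249433) ≈ 1157.0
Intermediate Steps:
H = Rational(-1, 249433) ≈ -4.0091e-6
Function('d')(q) = 529
Function('m')(f) = Add(10, Mul(2, f)) (Function('m')(f) = Add(Add(10, f), f) = Add(10, Mul(2, f)))
Add(Add(H, Function('d')(-58)), Function('m')(309)) = Add(Add(Rational(-1, 249433), 529), Add(10, Mul(2, 309))) = Add(Rational(131950056, 249433), Add(10, 618)) = Add(Rational(131950056, 249433), 628) = Rational(288593980, 249433)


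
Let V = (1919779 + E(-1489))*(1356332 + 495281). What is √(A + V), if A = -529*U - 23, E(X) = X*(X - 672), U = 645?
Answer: 2*√2378169064794 ≈ 3.0843e+6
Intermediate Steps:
E(X) = X*(-672 + X)
A = -341228 (A = -529*645 - 23 = -341205 - 23 = -341228)
V = 9512676600404 (V = (1919779 - 1489*(-672 - 1489))*(1356332 + 495281) = (1919779 - 1489*(-2161))*1851613 = (1919779 + 3217729)*1851613 = 5137508*1851613 = 9512676600404)
√(A + V) = √(-341228 + 9512676600404) = √9512676259176 = 2*√2378169064794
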